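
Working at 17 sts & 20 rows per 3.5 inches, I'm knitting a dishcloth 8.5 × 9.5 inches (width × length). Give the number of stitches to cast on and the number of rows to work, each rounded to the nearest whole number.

Cast on 41 stitches and work 54 rows.

Stitch gauge = 17/3.5 = 4.857 sts/in; 8.5 × 4.857 = 41.29 → 41 sts.
Row gauge = 20/3.5 = 5.714 rows/in; 9.5 × 5.714 = 54.29 → 54 rows.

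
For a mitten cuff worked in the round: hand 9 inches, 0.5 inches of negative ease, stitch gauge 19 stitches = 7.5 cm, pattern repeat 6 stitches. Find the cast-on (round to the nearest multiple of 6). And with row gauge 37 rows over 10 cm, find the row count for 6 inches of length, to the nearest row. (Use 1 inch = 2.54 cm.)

Finished = 9 − 0.5 = 8.5 inches.
8.5 inches × 2.54 = 21.59 cm.
19/7.5 = 2.533 sts per cm; 21.59 × 2.533 = 54.69 sts.
Nearest multiple of 6 → 54.
6 inches = 15.24 cm; × 3.7 = 56.39 → 56 rows.

Cast on 54 stitches; work 56 rows.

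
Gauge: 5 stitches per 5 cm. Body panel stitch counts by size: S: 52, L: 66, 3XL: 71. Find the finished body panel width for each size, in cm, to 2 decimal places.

S 52.00 cm; L 66.00 cm; 3XL 71.00 cm.

5/5 = 1 sts per cm.
S: 52 / 1 = 52.000 → 52.00 cm.
L: 66 / 1 = 66.000 → 66.00 cm.
3XL: 71 / 1 = 71.000 → 71.00 cm.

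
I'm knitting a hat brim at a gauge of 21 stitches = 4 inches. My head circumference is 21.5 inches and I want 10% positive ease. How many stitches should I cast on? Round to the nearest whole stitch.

CO 124 sts.

Finished = 21.5 × 1.10 = 23.65 in.
21 / 4 = 5.25 sts per inch.
23.65 × 5.25 = 124.16 sts.
→ 124 sts.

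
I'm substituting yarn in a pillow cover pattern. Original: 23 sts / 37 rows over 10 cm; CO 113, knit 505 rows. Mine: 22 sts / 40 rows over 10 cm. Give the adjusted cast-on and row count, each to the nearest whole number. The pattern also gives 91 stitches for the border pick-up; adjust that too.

Stitches: 113 × 22/23 = 108.09 → 108.
Rows: 505 × 40/37 = 545.95 → 546.
border pick-up: 91 × 22/23 = 87.04 → 87.

Cast on 108 stitches; work 546 rows; border pick-up 87 stitches.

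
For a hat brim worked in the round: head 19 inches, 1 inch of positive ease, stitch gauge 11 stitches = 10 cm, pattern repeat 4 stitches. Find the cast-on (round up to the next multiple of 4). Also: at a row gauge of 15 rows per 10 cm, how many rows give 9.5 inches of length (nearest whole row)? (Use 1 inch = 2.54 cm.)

Finished = 19 + 1 = 20 inches.
20 inches × 2.54 = 50.80 cm.
11/10 = 1.1 sts per cm; 50.80 × 1.1 = 55.88 sts.
Next multiple of 4 → 56.
9.5 inches = 24.13 cm; × 1.5 = 36.20 → 36 rows.

Cast on 56 stitches; work 36 rows.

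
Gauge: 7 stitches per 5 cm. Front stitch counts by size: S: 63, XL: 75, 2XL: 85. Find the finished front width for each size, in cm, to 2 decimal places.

S 45.00 cm; XL 53.57 cm; 2XL 60.71 cm.

7/5 = 1.4 sts per cm.
S: 63 / 1.4 = 45.000 → 45.00 cm.
XL: 75 / 1.4 = 53.571 → 53.57 cm.
2XL: 85 / 1.4 = 60.714 → 60.71 cm.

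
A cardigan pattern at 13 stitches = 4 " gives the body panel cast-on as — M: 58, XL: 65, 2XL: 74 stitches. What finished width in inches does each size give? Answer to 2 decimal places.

13/4 = 3.25 sts per in.
M: 58 / 3.25 = 17.846 → 17.85 in.
XL: 65 / 3.25 = 20.000 → 20.00 in.
2XL: 74 / 3.25 = 22.769 → 22.77 in.

M 17.85 inches; XL 20.00 inches; 2XL 22.77 inches.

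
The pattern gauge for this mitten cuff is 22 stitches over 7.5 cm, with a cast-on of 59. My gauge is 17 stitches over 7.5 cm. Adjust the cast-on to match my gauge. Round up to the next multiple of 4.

CO 48 sts.

Scale factor = 17 / 22 = 0.773.
59 × 17 / 22 = 45.59 sts.
→ 48 sts.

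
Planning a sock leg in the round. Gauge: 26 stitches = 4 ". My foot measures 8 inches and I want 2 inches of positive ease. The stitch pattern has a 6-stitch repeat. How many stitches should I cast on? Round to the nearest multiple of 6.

Finished = 8 + 2 = 10 inches.
26 / 4 = 6.5 sts/in.
10 × 6.5 = 65.00 sts.
Nearest multiple of 6: 66.

CO 66 sts.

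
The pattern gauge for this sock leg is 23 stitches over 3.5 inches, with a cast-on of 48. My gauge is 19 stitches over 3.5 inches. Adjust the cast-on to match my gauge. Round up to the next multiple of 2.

Scale factor = 19 / 23 = 0.826.
48 × 19 / 23 = 39.65 sts.
→ 40 sts.

Cast on 40 stitches.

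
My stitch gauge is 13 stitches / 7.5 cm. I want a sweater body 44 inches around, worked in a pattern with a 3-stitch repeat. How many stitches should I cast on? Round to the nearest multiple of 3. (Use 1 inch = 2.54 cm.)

CO 195 sts.

44 in = 44 × 2.54 = 111.76 cm.
13 / 7.5 = 1.733 sts/cm.
111.76 × 1.733 = 193.72 sts.
→ 195.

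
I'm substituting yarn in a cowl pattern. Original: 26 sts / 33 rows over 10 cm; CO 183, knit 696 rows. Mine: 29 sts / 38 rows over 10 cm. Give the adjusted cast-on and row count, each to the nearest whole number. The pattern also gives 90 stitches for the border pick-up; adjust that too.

Stitches: 183 × 29/26 = 204.12 → 204.
Rows: 696 × 38/33 = 801.45 → 801.
border pick-up: 90 × 29/26 = 100.38 → 100.

Cast on 204 stitches; work 801 rows; border pick-up 100 stitches.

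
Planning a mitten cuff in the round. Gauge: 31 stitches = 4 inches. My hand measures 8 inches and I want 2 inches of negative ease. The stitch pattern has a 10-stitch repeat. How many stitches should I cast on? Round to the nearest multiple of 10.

CO 50 sts.

Finished = 8 − 2 = 6 inches.
31 / 4 = 7.75 sts/in.
6 × 7.75 = 46.50 sts.
Nearest multiple of 10: 50.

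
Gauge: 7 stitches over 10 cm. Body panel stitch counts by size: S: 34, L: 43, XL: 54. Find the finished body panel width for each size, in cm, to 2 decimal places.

S 48.57 cm; L 61.43 cm; XL 77.14 cm.

7/10 = 0.7 sts per cm.
S: 34 / 0.7 = 48.571 → 48.57 cm.
L: 43 / 0.7 = 61.429 → 61.43 cm.
XL: 54 / 0.7 = 77.143 → 77.14 cm.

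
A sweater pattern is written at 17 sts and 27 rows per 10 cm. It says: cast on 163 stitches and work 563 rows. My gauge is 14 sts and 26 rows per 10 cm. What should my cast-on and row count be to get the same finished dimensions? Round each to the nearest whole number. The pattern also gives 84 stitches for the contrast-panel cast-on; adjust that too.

Stitches: 163 × 14/17 = 134.24 → 134.
Rows: 563 × 26/27 = 542.15 → 542.
contrast-panel cast-on: 84 × 14/17 = 69.18 → 69.

Cast on 134 stitches; work 542 rows; contrast-panel cast-on 69 stitches.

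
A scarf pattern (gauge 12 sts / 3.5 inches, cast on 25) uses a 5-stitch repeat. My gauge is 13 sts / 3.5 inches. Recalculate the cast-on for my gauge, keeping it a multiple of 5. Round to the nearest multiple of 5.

Cast on 25 stitches.

25 × 13 / 12 = 27.08.
Nearest multiple of 5: 25.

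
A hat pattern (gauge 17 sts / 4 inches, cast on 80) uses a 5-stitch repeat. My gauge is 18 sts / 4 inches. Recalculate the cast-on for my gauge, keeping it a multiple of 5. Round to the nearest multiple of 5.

80 × 18 / 17 = 84.71.
Nearest multiple of 5: 85.

CO 85 sts.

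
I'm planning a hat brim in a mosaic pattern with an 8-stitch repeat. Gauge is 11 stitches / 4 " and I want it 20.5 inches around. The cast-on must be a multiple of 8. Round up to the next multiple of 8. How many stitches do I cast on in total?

64 stitches.

11 / 4 = 2.75 sts per inch.
20.5 × 2.75 = 56.38 sts.
Next multiple of 8: 64.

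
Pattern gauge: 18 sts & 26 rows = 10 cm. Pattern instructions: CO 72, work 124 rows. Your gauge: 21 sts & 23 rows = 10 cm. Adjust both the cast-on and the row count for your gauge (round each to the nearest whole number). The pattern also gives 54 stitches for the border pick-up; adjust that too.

Stitches: 72 × 21/18 = 84.00 → 84.
Rows: 124 × 23/26 = 109.69 → 110.
border pick-up: 54 × 21/18 = 63.00 → 63.

Cast on 84 stitches; work 110 rows; border pick-up 63 stitches.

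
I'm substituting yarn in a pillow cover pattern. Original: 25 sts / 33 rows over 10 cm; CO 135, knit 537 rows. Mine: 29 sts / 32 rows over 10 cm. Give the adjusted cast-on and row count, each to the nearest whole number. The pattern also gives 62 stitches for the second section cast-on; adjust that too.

Cast on 157 stitches; work 521 rows; second section cast-on 72 stitches.

Stitches: 135 × 29/25 = 156.60 → 157.
Rows: 537 × 32/33 = 520.73 → 521.
second section cast-on: 62 × 29/25 = 71.92 → 72.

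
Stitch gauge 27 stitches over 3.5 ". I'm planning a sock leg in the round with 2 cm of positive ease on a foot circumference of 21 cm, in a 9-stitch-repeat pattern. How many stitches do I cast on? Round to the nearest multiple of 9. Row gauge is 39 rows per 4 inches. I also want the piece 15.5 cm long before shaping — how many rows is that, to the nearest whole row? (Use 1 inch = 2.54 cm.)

Cast on 72 stitches; work 59 rows.

Finished = 21 + 2 = 23 cm.
23 cm × 1/2.54 = 9.06 inches.
27/3.5 = 7.714 sts per in; 9.06 × 7.714 = 69.85 sts.
Nearest multiple of 9 → 72.
15.5 cm = 6.10 inches; × 9.75 = 59.50 → 59 rows.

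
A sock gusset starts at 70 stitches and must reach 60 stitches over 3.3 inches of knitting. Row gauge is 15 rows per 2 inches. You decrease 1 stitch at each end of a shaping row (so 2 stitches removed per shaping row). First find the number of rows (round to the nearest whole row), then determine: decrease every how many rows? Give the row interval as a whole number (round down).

Rows = 3.3 × 7.5 = 24.8 → 25 rows.
Stitches to remove: 10 → 5 shaping rows (at 2 st each).
25 / 5 = 5.00 → every 5 rows.

Decrease every 5th row.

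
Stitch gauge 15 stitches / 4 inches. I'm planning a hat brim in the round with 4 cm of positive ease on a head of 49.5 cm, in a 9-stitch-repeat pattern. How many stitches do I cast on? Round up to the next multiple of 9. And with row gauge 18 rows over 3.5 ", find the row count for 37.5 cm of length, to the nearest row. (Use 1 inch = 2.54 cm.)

Cast on 81 stitches; work 76 rows.

Finished = 49.5 + 4 = 53.5 cm.
53.5 cm × 1/2.54 = 21.06 inches.
15/4 = 3.75 sts per in; 21.06 × 3.75 = 78.99 sts.
Next multiple of 9 → 81.
37.5 cm = 14.76 inches; × 5.143 = 75.93 → 76 rows.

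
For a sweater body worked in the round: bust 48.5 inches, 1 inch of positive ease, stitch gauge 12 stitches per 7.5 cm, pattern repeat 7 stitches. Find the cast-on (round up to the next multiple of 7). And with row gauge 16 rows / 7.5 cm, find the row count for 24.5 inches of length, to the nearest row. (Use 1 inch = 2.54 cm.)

Cast on 203 stitches; work 133 rows.

Finished = 48.5 + 1 = 49.5 inches.
49.5 inches × 2.54 = 125.73 cm.
12/7.5 = 1.6 sts per cm; 125.73 × 1.6 = 201.17 sts.
Next multiple of 7 → 203.
24.5 inches = 62.23 cm; × 2.133 = 132.76 → 133 rows.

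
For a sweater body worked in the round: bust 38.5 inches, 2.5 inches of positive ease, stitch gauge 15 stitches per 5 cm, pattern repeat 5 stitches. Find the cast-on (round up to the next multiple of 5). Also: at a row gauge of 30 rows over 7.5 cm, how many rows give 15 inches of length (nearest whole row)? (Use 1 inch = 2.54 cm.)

Cast on 315 stitches; work 152 rows.

Finished = 38.5 + 2.5 = 41 inches.
41 inches × 2.54 = 104.14 cm.
15/5 = 3 sts per cm; 104.14 × 3 = 312.42 sts.
Next multiple of 5 → 315.
15 inches = 38.10 cm; × 4 = 152.40 → 152 rows.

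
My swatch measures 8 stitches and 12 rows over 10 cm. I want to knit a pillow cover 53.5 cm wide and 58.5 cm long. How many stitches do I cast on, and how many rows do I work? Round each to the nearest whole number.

Cast on 43 stitches and work 70 rows.

Stitch gauge = 8/10 = 0.8 sts/cm; 53.5 × 0.8 = 42.80 → 43 sts.
Row gauge = 12/10 = 1.2 rows/cm; 58.5 × 1.2 = 70.20 → 70 rows.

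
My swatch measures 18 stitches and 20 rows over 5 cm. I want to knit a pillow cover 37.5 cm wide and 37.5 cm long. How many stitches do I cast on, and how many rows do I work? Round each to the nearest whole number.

Cast on 135 stitches and work 150 rows.

Stitch gauge = 18/5 = 3.6 sts/cm; 37.5 × 3.6 = 135.00 → 135 sts.
Row gauge = 20/5 = 4 rows/cm; 37.5 × 4 = 150.00 → 150 rows.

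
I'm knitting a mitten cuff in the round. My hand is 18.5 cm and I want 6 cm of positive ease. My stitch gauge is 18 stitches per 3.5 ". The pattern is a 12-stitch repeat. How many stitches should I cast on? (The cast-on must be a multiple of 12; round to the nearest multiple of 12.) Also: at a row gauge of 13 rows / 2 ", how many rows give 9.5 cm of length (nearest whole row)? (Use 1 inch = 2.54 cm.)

Cast on 48 stitches; work 24 rows.

Finished = 18.5 + 6 = 24.5 cm.
24.5 cm × 1/2.54 = 9.65 inches.
18/3.5 = 5.143 sts per in; 9.65 × 5.143 = 49.61 sts.
Nearest multiple of 12 → 48.
9.5 cm = 3.74 inches; × 6.5 = 24.31 → 24 rows.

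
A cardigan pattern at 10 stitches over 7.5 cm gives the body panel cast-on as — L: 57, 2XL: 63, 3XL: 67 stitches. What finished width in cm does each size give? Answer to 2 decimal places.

10/7.5 = 1.333 sts per cm.
L: 57 / 1.333 = 42.750 → 42.75 cm.
2XL: 63 / 1.333 = 47.250 → 47.25 cm.
3XL: 67 / 1.333 = 50.250 → 50.25 cm.

L 42.75 cm; 2XL 47.25 cm; 3XL 50.25 cm.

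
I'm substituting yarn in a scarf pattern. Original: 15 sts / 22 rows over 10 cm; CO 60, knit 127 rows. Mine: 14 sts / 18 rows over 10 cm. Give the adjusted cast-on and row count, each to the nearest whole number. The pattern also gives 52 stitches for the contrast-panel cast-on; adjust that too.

Stitches: 60 × 14/15 = 56.00 → 56.
Rows: 127 × 18/22 = 103.91 → 104.
contrast-panel cast-on: 52 × 14/15 = 48.53 → 49.

Cast on 56 stitches; work 104 rows; contrast-panel cast-on 49 stitches.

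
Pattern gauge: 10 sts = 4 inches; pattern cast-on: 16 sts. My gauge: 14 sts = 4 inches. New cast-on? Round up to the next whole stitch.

Scale factor = 14 / 10 = 1.400.
16 × 14 / 10 = 22.40 sts.
→ 23 sts.

23 stitches.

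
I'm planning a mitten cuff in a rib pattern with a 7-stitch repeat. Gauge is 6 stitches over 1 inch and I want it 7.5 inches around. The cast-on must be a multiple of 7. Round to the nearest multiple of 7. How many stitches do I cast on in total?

6 / 1 = 6 sts per inch.
7.5 × 6 = 45.00 sts.
Nearest multiple of 7: 42.

42 stitches.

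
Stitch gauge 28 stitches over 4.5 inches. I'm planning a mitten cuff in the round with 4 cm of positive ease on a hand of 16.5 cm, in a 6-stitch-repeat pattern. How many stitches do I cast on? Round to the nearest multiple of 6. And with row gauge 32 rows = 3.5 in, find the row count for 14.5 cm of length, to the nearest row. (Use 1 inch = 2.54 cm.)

Finished = 16.5 + 4 = 20.5 cm.
20.5 cm × 1/2.54 = 8.07 inches.
28/4.5 = 6.222 sts per in; 8.07 × 6.222 = 50.22 sts.
Nearest multiple of 6 → 48.
14.5 cm = 5.71 inches; × 9.143 = 52.19 → 52 rows.

Cast on 48 stitches; work 52 rows.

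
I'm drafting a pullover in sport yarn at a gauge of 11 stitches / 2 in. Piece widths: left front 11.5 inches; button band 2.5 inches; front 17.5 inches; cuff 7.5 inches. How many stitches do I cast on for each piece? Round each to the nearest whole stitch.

Rate = 11/2 = 5.5 sts per in.
left front: 11.5 × 5.5 = 63.25 → 63.
button band: 2.5 × 5.5 = 13.75 → 14.
front: 17.5 × 5.5 = 96.25 → 96.
cuff: 7.5 × 5.5 = 41.25 → 41.

left front 63; button band 14; front 96; cuff 41.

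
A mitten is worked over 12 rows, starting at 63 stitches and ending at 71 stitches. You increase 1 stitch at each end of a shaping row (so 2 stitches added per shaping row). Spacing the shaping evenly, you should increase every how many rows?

Stitches to add: |71 − 63| = 8.
Shaping rows needed: 8 / 2 = 4.
12 rows / 4 = every 3 rows.

Increase every 3rd row.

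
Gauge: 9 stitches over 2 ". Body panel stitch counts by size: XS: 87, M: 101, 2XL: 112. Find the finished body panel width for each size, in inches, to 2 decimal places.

XS 19.33 inches; M 22.44 inches; 2XL 24.89 inches.

9/2 = 4.5 sts per in.
XS: 87 / 4.5 = 19.333 → 19.33 in.
M: 101 / 4.5 = 22.444 → 22.44 in.
2XL: 112 / 4.5 = 24.889 → 24.89 in.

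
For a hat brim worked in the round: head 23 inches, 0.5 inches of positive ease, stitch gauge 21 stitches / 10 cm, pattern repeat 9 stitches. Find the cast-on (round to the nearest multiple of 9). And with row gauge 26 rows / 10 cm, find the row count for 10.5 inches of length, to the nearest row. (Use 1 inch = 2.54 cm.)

Cast on 126 stitches; work 69 rows.

Finished = 23 + 0.5 = 23.5 inches.
23.5 inches × 2.54 = 59.69 cm.
21/10 = 2.1 sts per cm; 59.69 × 2.1 = 125.35 sts.
Nearest multiple of 9 → 126.
10.5 inches = 26.67 cm; × 2.6 = 69.34 → 69 rows.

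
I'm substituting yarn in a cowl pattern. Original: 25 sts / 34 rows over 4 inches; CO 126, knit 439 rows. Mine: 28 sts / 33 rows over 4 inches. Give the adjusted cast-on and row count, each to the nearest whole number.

Cast on 141 stitches; work 426 rows.

Stitches: 126 × 28/25 = 141.12 → 141.
Rows: 439 × 33/34 = 426.09 → 426.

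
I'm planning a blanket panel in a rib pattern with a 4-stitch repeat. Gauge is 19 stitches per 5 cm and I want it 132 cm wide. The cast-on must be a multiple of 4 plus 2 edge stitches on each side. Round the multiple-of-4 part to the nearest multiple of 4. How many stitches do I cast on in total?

19 / 5 = 3.8 sts per cm.
132 × 3.8 = 501.60 sts.
Less 4 edge sts → 497.60 for the repeat.
Nearest multiple of 4: 496.
Add back 4 edge sts → 500.

CO 500 sts.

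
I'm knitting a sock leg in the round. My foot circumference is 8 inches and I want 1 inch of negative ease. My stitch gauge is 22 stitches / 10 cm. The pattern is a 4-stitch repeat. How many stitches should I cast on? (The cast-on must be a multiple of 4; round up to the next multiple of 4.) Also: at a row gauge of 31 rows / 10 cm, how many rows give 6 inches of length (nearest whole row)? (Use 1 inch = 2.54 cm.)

Finished = 8 − 1 = 7 inches.
7 inches × 2.54 = 17.78 cm.
22/10 = 2.2 sts per cm; 17.78 × 2.2 = 39.12 sts.
Next multiple of 4 → 40.
6 inches = 15.24 cm; × 3.1 = 47.24 → 47 rows.

Cast on 40 stitches; work 47 rows.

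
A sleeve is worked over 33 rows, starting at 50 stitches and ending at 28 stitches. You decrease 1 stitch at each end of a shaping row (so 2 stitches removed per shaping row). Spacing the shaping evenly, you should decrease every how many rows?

Stitches to remove: |28 − 50| = 22.
Shaping rows needed: 22 / 2 = 11.
33 rows / 11 = every 3 rows.

Decrease every 3rd row.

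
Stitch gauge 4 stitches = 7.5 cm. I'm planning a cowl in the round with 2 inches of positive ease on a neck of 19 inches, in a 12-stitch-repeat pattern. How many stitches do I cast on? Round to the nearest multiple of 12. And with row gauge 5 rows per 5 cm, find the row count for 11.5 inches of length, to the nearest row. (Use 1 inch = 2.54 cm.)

Cast on 24 stitches; work 29 rows.

Finished = 19 + 2 = 21 inches.
21 inches × 2.54 = 53.34 cm.
4/7.5 = 0.533 sts per cm; 53.34 × 0.533 = 28.45 sts.
Nearest multiple of 12 → 24.
11.5 inches = 29.21 cm; × 1 = 29.21 → 29 rows.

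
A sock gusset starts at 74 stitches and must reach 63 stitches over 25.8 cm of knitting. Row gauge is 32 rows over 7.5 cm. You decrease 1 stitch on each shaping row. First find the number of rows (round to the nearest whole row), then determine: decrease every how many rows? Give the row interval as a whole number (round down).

Decrease every 10th row.

Rows = 25.8 × 4.267 = 110.1 → 110 rows.
Stitches to remove: 11 → 11 shaping rows (at 1 st each).
110 / 11 = 10.00 → every 10 rows.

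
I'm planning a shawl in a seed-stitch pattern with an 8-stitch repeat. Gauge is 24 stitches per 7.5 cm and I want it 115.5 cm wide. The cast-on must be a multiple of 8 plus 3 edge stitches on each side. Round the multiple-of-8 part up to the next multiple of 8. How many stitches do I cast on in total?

CO 374 sts.

24 / 7.5 = 3.2 sts per cm.
115.5 × 3.2 = 369.60 sts.
Less 6 edge sts → 363.60 for the repeat.
Next multiple of 8: 368.
Add back 6 edge sts → 374.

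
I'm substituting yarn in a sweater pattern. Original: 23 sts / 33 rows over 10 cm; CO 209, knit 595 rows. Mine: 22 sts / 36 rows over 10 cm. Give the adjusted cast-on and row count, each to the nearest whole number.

Cast on 200 stitches; work 649 rows.

Stitches: 209 × 22/23 = 199.91 → 200.
Rows: 595 × 36/33 = 649.09 → 649.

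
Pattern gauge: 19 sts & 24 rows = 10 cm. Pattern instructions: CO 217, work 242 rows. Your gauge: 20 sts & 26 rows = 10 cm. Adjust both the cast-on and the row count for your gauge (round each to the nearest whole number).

Stitches: 217 × 20/19 = 228.42 → 228.
Rows: 242 × 26/24 = 262.17 → 262.

Cast on 228 stitches; work 262 rows.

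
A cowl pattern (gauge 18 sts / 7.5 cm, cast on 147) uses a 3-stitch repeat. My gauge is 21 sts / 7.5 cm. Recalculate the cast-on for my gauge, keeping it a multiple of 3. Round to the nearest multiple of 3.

Cast on 171 stitches.

147 × 21 / 18 = 171.50.
Nearest multiple of 3: 171.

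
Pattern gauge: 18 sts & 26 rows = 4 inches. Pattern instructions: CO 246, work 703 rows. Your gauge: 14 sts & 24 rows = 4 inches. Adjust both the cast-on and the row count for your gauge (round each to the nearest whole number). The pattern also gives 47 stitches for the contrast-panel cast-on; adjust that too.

Stitches: 246 × 14/18 = 191.33 → 191.
Rows: 703 × 24/26 = 648.92 → 649.
contrast-panel cast-on: 47 × 14/18 = 36.56 → 37.

Cast on 191 stitches; work 649 rows; contrast-panel cast-on 37 stitches.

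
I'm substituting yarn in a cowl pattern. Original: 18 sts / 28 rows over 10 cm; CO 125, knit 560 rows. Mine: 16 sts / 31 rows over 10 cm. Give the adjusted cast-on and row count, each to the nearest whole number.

Cast on 111 stitches; work 620 rows.

Stitches: 125 × 16/18 = 111.11 → 111.
Rows: 560 × 31/28 = 620.00 → 620.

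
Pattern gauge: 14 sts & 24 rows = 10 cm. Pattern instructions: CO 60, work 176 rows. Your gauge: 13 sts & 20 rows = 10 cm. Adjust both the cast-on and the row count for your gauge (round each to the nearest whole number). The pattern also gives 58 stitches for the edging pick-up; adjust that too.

Stitches: 60 × 13/14 = 55.71 → 56.
Rows: 176 × 20/24 = 146.67 → 147.
edging pick-up: 58 × 13/14 = 53.86 → 54.

Cast on 56 stitches; work 147 rows; edging pick-up 54 stitches.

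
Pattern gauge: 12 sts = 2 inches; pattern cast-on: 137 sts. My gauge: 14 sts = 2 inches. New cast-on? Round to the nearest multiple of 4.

Scale factor = 14 / 12 = 1.167.
137 × 14 / 12 = 159.83 sts.
→ 160 sts.

Cast on 160 stitches.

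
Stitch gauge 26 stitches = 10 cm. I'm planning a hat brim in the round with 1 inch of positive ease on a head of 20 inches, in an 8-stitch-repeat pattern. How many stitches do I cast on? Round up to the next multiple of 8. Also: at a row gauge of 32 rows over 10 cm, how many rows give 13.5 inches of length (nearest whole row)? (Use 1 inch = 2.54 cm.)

Finished = 20 + 1 = 21 inches.
21 inches × 2.54 = 53.34 cm.
26/10 = 2.6 sts per cm; 53.34 × 2.6 = 138.68 sts.
Next multiple of 8 → 144.
13.5 inches = 34.29 cm; × 3.2 = 109.73 → 110 rows.

Cast on 144 stitches; work 110 rows.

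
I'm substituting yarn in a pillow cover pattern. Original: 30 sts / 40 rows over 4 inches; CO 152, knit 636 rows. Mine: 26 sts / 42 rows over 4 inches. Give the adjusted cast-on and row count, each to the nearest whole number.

Cast on 132 stitches; work 668 rows.

Stitches: 152 × 26/30 = 131.73 → 132.
Rows: 636 × 42/40 = 667.80 → 668.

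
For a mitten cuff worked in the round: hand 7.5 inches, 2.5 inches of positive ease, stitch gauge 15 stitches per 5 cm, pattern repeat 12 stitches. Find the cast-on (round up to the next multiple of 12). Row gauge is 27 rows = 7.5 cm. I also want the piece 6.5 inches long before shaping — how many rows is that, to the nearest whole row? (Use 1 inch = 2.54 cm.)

Finished = 7.5 + 2.5 = 10 inches.
10 inches × 2.54 = 25.40 cm.
15/5 = 3 sts per cm; 25.40 × 3 = 76.20 sts.
Next multiple of 12 → 84.
6.5 inches = 16.51 cm; × 3.6 = 59.44 → 59 rows.

Cast on 84 stitches; work 59 rows.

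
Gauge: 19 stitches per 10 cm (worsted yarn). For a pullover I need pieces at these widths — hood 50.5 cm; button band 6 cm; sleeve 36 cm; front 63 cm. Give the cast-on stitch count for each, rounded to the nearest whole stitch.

Rate = 19/10 = 1.9 sts per cm.
hood: 50.5 × 1.9 = 95.95 → 96.
button band: 6 × 1.9 = 11.40 → 11.
sleeve: 36 × 1.9 = 68.40 → 68.
front: 63 × 1.9 = 119.70 → 120.

hood 96; button band 11; sleeve 68; front 120.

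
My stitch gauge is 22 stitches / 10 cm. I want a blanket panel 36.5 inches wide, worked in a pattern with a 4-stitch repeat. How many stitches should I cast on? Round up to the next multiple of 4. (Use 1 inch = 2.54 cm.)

204 stitches.

36.5 in = 36.5 × 2.54 = 92.71 cm.
22 / 10 = 2.2 sts/cm.
92.71 × 2.2 = 203.96 sts.
→ 204.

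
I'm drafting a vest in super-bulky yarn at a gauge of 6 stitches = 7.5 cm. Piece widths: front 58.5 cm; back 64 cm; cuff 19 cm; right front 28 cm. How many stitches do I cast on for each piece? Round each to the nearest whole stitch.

front 47; back 51; cuff 15; right front 22.

Rate = 6/7.5 = 0.8 sts per cm.
front: 58.5 × 0.8 = 46.80 → 47.
back: 64 × 0.8 = 51.20 → 51.
cuff: 19 × 0.8 = 15.20 → 15.
right front: 28 × 0.8 = 22.40 → 22.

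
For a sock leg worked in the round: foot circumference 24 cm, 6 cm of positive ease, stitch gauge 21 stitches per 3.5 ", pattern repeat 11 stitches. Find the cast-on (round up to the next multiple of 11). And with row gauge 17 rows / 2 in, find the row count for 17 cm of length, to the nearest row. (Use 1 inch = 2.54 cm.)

Cast on 77 stitches; work 57 rows.

Finished = 24 + 6 = 30 cm.
30 cm × 1/2.54 = 11.81 inches.
21/3.5 = 6 sts per in; 11.81 × 6 = 70.87 sts.
Next multiple of 11 → 77.
17 cm = 6.69 inches; × 8.5 = 56.89 → 57 rows.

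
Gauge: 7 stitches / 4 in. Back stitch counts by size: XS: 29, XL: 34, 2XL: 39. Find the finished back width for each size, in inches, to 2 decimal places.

7/4 = 1.75 sts per in.
XS: 29 / 1.75 = 16.571 → 16.57 in.
XL: 34 / 1.75 = 19.429 → 19.43 in.
2XL: 39 / 1.75 = 22.286 → 22.29 in.

XS 16.57 inches; XL 19.43 inches; 2XL 22.29 inches.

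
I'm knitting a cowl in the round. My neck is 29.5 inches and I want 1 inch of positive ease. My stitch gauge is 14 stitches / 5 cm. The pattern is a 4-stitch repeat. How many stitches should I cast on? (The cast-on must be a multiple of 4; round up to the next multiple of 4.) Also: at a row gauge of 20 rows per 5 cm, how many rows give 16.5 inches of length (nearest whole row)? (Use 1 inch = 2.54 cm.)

Cast on 220 stitches; work 168 rows.

Finished = 29.5 + 1 = 30.5 inches.
30.5 inches × 2.54 = 77.47 cm.
14/5 = 2.8 sts per cm; 77.47 × 2.8 = 216.92 sts.
Next multiple of 4 → 220.
16.5 inches = 41.91 cm; × 4 = 167.64 → 168 rows.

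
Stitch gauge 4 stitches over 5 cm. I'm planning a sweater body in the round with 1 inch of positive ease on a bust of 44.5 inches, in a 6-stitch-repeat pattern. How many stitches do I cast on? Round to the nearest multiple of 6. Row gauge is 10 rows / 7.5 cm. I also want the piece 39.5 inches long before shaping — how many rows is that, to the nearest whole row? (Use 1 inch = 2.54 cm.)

Finished = 44.5 + 1 = 45.5 inches.
45.5 inches × 2.54 = 115.57 cm.
4/5 = 0.8 sts per cm; 115.57 × 0.8 = 92.46 sts.
Nearest multiple of 6 → 90.
39.5 inches = 100.33 cm; × 1.333 = 133.77 → 134 rows.

Cast on 90 stitches; work 134 rows.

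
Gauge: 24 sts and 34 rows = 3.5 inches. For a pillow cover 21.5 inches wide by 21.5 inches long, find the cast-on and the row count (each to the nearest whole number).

Stitch gauge = 24/3.5 = 6.857 sts/in; 21.5 × 6.857 = 147.43 → 147 sts.
Row gauge = 34/3.5 = 9.714 rows/in; 21.5 × 9.714 = 208.86 → 209 rows.

Cast on 147 stitches and work 209 rows.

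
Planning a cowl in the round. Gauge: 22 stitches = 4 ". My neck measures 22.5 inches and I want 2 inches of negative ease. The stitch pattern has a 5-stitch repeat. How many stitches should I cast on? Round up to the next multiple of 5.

Finished = 22.5 − 2 = 20.5 inches.
22 / 4 = 5.5 sts/in.
20.5 × 5.5 = 112.75 sts.
Next multiple of 5: 115.

115 stitches.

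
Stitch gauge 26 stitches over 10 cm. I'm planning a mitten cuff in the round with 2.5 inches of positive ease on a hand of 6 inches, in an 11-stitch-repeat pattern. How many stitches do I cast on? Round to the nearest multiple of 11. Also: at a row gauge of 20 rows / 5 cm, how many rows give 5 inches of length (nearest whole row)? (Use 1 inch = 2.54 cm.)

Finished = 6 + 2.5 = 8.5 inches.
8.5 inches × 2.54 = 21.59 cm.
26/10 = 2.6 sts per cm; 21.59 × 2.6 = 56.13 sts.
Nearest multiple of 11 → 55.
5 inches = 12.70 cm; × 4 = 50.80 → 51 rows.

Cast on 55 stitches; work 51 rows.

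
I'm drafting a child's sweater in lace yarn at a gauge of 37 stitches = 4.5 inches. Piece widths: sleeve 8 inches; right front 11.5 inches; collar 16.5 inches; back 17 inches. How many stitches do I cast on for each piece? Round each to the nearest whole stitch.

sleeve 66; right front 95; collar 136; back 140.

Rate = 37/4.5 = 8.222 sts per in.
sleeve: 8 × 8.222 = 65.78 → 66.
right front: 11.5 × 8.222 = 94.56 → 95.
collar: 16.5 × 8.222 = 135.67 → 136.
back: 17 × 8.222 = 139.78 → 140.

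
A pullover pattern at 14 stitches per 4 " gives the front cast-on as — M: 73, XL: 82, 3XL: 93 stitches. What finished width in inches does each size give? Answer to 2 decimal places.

M 20.86 inches; XL 23.43 inches; 3XL 26.57 inches.

14/4 = 3.5 sts per in.
M: 73 / 3.5 = 20.857 → 20.86 in.
XL: 82 / 3.5 = 23.429 → 23.43 in.
3XL: 93 / 3.5 = 26.571 → 26.57 in.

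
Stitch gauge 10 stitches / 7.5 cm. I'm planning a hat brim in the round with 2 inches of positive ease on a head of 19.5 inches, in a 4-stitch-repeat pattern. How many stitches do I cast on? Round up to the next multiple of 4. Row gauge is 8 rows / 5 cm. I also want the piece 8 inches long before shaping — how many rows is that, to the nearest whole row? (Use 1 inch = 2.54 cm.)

Cast on 76 stitches; work 33 rows.

Finished = 19.5 + 2 = 21.5 inches.
21.5 inches × 2.54 = 54.61 cm.
10/7.5 = 1.333 sts per cm; 54.61 × 1.333 = 72.81 sts.
Next multiple of 4 → 76.
8 inches = 20.32 cm; × 1.6 = 32.51 → 33 rows.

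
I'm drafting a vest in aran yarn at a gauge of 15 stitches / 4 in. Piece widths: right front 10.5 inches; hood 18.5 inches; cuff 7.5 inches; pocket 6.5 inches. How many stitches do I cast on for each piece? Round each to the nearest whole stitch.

Rate = 15/4 = 3.75 sts per in.
right front: 10.5 × 3.75 = 39.38 → 39.
hood: 18.5 × 3.75 = 69.38 → 69.
cuff: 7.5 × 3.75 = 28.12 → 28.
pocket: 6.5 × 3.75 = 24.38 → 24.

right front 39; hood 69; cuff 28; pocket 24.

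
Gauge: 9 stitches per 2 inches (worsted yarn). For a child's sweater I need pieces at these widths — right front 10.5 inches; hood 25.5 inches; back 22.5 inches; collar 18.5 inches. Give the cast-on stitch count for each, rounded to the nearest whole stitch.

right front 47; hood 115; back 101; collar 83.

Rate = 9/2 = 4.5 sts per in.
right front: 10.5 × 4.5 = 47.25 → 47.
hood: 25.5 × 4.5 = 114.75 → 115.
back: 22.5 × 4.5 = 101.25 → 101.
collar: 18.5 × 4.5 = 83.25 → 83.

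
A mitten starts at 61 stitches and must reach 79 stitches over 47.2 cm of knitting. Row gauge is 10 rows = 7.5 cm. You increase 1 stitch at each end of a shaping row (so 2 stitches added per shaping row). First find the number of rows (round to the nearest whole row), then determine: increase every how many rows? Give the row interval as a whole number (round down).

Increase every 7th row.

Rows = 47.2 × 1.333 = 62.9 → 63 rows.
Stitches to add: 18 → 9 shaping rows (at 2 st each).
63 / 9 = 7.00 → every 7 rows.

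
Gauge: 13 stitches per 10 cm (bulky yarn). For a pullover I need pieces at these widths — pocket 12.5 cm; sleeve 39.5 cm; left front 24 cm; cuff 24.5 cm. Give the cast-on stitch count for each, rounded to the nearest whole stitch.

pocket 16; sleeve 51; left front 31; cuff 32.

Rate = 13/10 = 1.3 sts per cm.
pocket: 12.5 × 1.3 = 16.25 → 16.
sleeve: 39.5 × 1.3 = 51.35 → 51.
left front: 24 × 1.3 = 31.20 → 31.
cuff: 24.5 × 1.3 = 31.85 → 32.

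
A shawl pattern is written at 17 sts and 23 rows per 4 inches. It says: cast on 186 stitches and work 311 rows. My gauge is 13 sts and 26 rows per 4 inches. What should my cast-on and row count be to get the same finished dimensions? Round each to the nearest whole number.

Stitches: 186 × 13/17 = 142.24 → 142.
Rows: 311 × 26/23 = 351.57 → 352.

Cast on 142 stitches; work 352 rows.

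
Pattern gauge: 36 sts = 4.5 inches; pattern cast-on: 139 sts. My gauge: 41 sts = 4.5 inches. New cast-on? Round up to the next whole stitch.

Scale factor = 41 / 36 = 1.139.
139 × 41 / 36 = 158.31 sts.
→ 159 sts.

Cast on 159 stitches.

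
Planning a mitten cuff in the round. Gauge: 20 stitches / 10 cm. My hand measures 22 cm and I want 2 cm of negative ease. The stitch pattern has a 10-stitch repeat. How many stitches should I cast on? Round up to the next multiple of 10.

Finished = 22 − 2 = 20 cm.
20 / 10 = 2 sts/cm.
20 × 2 = 40.00 sts.
Next multiple of 10: 40.

Cast on 40 stitches.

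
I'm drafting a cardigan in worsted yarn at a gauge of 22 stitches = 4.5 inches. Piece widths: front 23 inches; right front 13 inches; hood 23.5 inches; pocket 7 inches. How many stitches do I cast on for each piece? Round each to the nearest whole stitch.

Rate = 22/4.5 = 4.889 sts per in.
front: 23 × 4.889 = 112.44 → 112.
right front: 13 × 4.889 = 63.56 → 64.
hood: 23.5 × 4.889 = 114.89 → 115.
pocket: 7 × 4.889 = 34.22 → 34.

front 112; right front 64; hood 115; pocket 34.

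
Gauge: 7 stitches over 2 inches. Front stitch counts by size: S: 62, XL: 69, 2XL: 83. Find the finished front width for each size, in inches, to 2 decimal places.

S 17.71 inches; XL 19.71 inches; 2XL 23.71 inches.

7/2 = 3.5 sts per in.
S: 62 / 3.5 = 17.714 → 17.71 in.
XL: 69 / 3.5 = 19.714 → 19.71 in.
2XL: 83 / 3.5 = 23.714 → 23.71 in.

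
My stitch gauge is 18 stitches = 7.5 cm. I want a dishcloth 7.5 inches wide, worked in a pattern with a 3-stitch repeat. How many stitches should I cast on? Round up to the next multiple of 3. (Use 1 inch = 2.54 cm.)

7.5 in = 7.5 × 2.54 = 19.05 cm.
18 / 7.5 = 2.4 sts/cm.
19.05 × 2.4 = 45.72 sts.
→ 48.

Cast on 48 stitches.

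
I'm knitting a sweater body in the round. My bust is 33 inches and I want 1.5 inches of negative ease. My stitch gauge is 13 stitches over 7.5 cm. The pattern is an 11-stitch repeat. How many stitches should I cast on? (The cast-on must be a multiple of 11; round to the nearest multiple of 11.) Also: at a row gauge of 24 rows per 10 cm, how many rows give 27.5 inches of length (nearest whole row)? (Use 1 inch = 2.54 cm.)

Finished = 33 − 1.5 = 31.5 inches.
31.5 inches × 2.54 = 80.01 cm.
13/7.5 = 1.733 sts per cm; 80.01 × 1.733 = 138.68 sts.
Nearest multiple of 11 → 143.
27.5 inches = 69.85 cm; × 2.4 = 167.64 → 168 rows.

Cast on 143 stitches; work 168 rows.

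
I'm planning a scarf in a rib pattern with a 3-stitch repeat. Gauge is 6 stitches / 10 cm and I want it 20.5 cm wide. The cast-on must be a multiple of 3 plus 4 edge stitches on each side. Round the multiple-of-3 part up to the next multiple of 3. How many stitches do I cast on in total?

Cast on 14 stitches.

6 / 10 = 0.6 sts per cm.
20.5 × 0.6 = 12.30 sts.
Less 8 edge sts → 4.30 for the repeat.
Next multiple of 3: 6.
Add back 8 edge sts → 14.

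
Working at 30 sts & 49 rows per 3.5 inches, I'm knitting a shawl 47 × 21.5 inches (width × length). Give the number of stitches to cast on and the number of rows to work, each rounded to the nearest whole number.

Cast on 403 stitches and work 301 rows.

Stitch gauge = 30/3.5 = 8.571 sts/in; 47 × 8.571 = 402.86 → 403 sts.
Row gauge = 49/3.5 = 14 rows/in; 21.5 × 14 = 301.00 → 301 rows.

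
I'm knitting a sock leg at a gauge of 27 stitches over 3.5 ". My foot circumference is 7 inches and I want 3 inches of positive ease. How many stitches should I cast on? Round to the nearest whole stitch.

Finished = 7 + 3 = 10 in.
27 / 3.5 = 7.714 sts per inch.
10.00 × 7.714 = 77.14 sts.
→ 77 sts.

Cast on 77 stitches.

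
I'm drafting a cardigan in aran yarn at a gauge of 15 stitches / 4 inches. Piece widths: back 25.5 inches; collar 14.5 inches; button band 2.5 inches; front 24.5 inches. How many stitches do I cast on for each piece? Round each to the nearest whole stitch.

Rate = 15/4 = 3.75 sts per in.
back: 25.5 × 3.75 = 95.62 → 96.
collar: 14.5 × 3.75 = 54.38 → 54.
button band: 2.5 × 3.75 = 9.38 → 9.
front: 24.5 × 3.75 = 91.88 → 92.

back 96; collar 54; button band 9; front 92.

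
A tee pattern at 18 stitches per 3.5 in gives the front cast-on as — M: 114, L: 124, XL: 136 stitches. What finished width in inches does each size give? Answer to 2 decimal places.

M 22.17 inches; L 24.11 inches; XL 26.44 inches.

18/3.5 = 5.143 sts per in.
M: 114 / 5.143 = 22.167 → 22.17 in.
L: 124 / 5.143 = 24.111 → 24.11 in.
XL: 136 / 5.143 = 26.444 → 26.44 in.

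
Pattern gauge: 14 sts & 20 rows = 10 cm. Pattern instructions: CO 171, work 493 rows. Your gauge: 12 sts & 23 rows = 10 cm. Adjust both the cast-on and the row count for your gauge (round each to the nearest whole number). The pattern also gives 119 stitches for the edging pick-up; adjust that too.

Stitches: 171 × 12/14 = 146.57 → 147.
Rows: 493 × 23/20 = 566.95 → 567.
edging pick-up: 119 × 12/14 = 102.00 → 102.

Cast on 147 stitches; work 567 rows; edging pick-up 102 stitches.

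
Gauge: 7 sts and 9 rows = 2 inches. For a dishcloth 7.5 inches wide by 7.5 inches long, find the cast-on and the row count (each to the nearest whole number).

Cast on 26 stitches and work 34 rows.

Stitch gauge = 7/2 = 3.5 sts/in; 7.5 × 3.5 = 26.25 → 26 sts.
Row gauge = 9/2 = 4.5 rows/in; 7.5 × 4.5 = 33.75 → 34 rows.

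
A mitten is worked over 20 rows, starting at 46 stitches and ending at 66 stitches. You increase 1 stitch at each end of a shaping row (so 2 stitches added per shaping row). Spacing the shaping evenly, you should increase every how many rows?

Increase every 2nd row.

Stitches to add: |66 − 46| = 20.
Shaping rows needed: 20 / 2 = 10.
20 rows / 10 = every 2 rows.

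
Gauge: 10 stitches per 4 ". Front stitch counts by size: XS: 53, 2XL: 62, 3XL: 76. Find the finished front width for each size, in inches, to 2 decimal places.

10/4 = 2.5 sts per in.
XS: 53 / 2.5 = 21.200 → 21.20 in.
2XL: 62 / 2.5 = 24.800 → 24.80 in.
3XL: 76 / 2.5 = 30.400 → 30.40 in.

XS 21.20 inches; 2XL 24.80 inches; 3XL 30.40 inches.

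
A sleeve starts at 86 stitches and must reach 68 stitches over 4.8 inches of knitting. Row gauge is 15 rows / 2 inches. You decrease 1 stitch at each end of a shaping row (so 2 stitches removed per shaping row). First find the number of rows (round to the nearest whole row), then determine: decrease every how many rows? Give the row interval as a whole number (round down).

Decrease every 4th row.

Rows = 4.8 × 7.5 = 36.0 → 36 rows.
Stitches to remove: 18 → 9 shaping rows (at 2 st each).
36 / 9 = 4.00 → every 4 rows.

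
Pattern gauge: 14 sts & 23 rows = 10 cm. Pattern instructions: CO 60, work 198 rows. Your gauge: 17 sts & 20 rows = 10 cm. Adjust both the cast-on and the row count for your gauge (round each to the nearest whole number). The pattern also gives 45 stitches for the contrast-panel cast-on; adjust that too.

Stitches: 60 × 17/14 = 72.86 → 73.
Rows: 198 × 20/23 = 172.17 → 172.
contrast-panel cast-on: 45 × 17/14 = 54.64 → 55.

Cast on 73 stitches; work 172 rows; contrast-panel cast-on 55 stitches.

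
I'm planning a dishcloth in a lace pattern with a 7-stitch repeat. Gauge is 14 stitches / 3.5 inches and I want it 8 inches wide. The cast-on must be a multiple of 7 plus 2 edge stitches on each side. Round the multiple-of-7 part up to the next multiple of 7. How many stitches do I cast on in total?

14 / 3.5 = 4 sts per inch.
8 × 4 = 32.00 sts.
Less 4 edge sts → 28.00 for the repeat.
Next multiple of 7: 28.
Add back 4 edge sts → 32.

Cast on 32 stitches.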